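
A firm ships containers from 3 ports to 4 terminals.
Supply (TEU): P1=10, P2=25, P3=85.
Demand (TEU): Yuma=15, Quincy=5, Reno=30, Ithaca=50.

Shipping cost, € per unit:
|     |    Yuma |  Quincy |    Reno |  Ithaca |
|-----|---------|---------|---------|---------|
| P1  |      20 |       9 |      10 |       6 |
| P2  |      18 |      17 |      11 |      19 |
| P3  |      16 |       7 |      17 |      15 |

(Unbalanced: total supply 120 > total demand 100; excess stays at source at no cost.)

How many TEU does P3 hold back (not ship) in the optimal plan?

20

Minimum-cost shipments:
  P1–Ithaca: 10 × €6 = €60
  P2–Reno: 25 × €11 = €275
  P3–Yuma: 15 × €16 = €240
  P3–Quincy: 5 × €7 = €35
  P3–Reno: 5 × €17 = €85
  P3–Ithaca: 40 × €15 = €600
Total cost = €1295.
P3 ships 65 of its 85, leaving 20.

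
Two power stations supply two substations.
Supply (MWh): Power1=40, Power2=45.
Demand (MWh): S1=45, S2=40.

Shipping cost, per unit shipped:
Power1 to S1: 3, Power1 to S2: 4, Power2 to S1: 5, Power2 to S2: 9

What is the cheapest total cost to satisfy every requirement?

An optimal shipping plan:
  Power1 to S2: 40 × 4 = 160
  Power2 to S1: 45 × 5 = 225
Total = 160 + 225 = 385.

385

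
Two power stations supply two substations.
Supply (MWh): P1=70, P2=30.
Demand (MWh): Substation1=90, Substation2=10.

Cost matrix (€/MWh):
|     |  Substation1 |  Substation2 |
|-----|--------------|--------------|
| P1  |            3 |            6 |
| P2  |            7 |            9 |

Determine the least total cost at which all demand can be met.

An optimal shipping plan:
  P1->Substation1: 70 MWh
  P2->Substation1: 20 MWh
  P2->Substation2: 10 MWh
Total cost = €440.
(Supply check: P1 ships 70; P2 ships 30.)

440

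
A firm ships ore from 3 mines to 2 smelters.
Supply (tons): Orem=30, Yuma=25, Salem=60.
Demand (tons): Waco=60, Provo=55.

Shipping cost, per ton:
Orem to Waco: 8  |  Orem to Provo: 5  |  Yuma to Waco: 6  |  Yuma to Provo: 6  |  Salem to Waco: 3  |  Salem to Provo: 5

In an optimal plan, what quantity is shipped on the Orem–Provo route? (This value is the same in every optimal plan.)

30

Optimal shipments:
  Orem->Provo: 30 × 5 = 150
  Yuma->Provo: 25 × 6 = 150
  Salem->Waco: 60 × 3 = 180
Total cost = 480.
So Orem→Provo carries 30 tons.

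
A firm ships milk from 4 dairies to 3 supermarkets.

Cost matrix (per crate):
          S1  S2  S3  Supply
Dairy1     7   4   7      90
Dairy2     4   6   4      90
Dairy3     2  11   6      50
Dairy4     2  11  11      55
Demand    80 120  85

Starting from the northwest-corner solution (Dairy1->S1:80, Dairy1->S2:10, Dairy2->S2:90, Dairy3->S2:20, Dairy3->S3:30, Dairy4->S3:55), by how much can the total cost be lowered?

1055

Current plan cost = 80·7 + 10·4 + 90·6 + 20·11 + 30·6 + 55·11 = 2145.
Optimal plan:
  Dairy1–S2: 90 × 4 = 360
  Dairy2–S2: 30 × 6 = 180
  Dairy2–S3: 60 × 4 = 240
  Dairy3–S1: 25 × 2 = 50
  Dairy3–S3: 25 × 6 = 150
  Dairy4–S1: 55 × 2 = 110
Optimal cost = 1090.
Saving = 2145 − 1090 = 1055.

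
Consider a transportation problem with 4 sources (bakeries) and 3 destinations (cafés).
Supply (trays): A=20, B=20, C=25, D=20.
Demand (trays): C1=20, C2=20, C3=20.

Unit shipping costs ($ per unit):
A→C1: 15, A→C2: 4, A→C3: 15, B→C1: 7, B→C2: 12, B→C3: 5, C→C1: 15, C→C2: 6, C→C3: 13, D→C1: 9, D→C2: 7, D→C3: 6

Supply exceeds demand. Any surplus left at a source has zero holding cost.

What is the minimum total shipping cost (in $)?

340

Optimal allocation:
  A to C2: 20 trays
  B to C1: 20 trays
  D to C3: 20 trays
Total cost = $340.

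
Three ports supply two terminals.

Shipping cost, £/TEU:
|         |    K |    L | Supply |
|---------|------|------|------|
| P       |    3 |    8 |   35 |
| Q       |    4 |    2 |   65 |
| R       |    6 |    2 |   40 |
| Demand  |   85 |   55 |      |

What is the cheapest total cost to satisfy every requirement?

415

Optimal allocation:
  P to K: 35 × £3 = £105
  Q to K: 50 × £4 = £200
  Q to L: 15 × £2 = £30
  R to L: 40 × £2 = £80
Total = 105 + 200 + 30 + 80 = £415.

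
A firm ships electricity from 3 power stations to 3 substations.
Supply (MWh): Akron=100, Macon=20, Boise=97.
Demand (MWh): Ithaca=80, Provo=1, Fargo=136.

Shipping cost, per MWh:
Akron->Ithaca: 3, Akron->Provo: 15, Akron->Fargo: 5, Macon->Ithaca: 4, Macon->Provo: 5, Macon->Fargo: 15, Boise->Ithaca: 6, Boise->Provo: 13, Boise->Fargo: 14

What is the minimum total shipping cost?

1451

One minimum-cost allocation:
  Akron→Fargo: 100 × 5 = 500
  Macon→Ithaca: 19 × 4 = 76
  Macon→Provo: 1 × 5 = 5
  Boise→Ithaca: 61 × 6 = 366
  Boise→Fargo: 36 × 14 = 504
Total = 500 + 76 + 5 + 366 + 504 = 1451.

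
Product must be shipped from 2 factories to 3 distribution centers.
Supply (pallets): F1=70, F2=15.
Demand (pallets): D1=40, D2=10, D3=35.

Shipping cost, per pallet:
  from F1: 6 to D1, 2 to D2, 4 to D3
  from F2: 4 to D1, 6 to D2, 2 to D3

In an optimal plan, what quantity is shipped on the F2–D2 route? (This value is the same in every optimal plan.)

0

The minimum-cost plan:
  F1→D1: 25 × 6 = 150
  F1→D2: 10 × 2 = 20
  F1→D3: 35 × 4 = 140
  F2→D1: 15 × 4 = 60
Total cost = 370.
The route F2→D2 is not used.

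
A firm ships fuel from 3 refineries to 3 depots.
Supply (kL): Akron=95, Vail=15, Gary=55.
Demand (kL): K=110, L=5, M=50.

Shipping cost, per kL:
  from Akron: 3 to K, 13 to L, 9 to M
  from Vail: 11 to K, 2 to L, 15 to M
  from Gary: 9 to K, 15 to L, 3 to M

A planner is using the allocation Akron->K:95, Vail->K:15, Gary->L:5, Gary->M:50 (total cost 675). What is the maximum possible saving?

Current plan cost = 95·3 + 15·11 + 5·15 + 50·3 = 675.
Optimal plan:
  Akron→K: 95 × 3 = 285
  Vail→K: 10 × 11 = 110
  Vail→L: 5 × 2 = 10
  Gary→K: 5 × 9 = 45
  Gary→M: 50 × 3 = 150
Optimal cost = 600.
Saving = 675 − 600 = 75.

75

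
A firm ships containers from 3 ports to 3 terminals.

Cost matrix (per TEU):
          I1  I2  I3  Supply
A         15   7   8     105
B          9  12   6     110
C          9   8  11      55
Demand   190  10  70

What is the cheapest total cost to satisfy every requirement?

2490

A cheapest plan:
  A to I1: 25 × 15 = 375
  A to I2: 10 × 7 = 70
  A to I3: 70 × 8 = 560
  B to I1: 110 × 9 = 990
  C to I1: 55 × 9 = 495
Total = 375 + 70 + 560 + 990 + 495 = 2490.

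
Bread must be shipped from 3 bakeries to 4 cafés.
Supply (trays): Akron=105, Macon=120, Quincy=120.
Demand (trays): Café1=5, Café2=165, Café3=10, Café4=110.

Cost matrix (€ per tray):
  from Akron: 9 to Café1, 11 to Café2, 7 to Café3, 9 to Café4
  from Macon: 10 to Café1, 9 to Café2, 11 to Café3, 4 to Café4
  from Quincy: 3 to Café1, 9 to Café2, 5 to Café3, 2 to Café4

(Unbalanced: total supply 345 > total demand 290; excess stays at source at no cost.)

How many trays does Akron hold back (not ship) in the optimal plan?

55

Minimum-cost shipments:
  Akron->Café2: 40 × €11 = €440
  Akron->Café3: 10 × €7 = €70
  Macon->Café2: 120 × €9 = €1080
  Quincy->Café1: 5 × €3 = €15
  Quincy->Café2: 5 × €9 = €45
  Quincy->Café4: 110 × €2 = €220
Total cost = €1870.
Akron ships 50 of its 105, leaving 55.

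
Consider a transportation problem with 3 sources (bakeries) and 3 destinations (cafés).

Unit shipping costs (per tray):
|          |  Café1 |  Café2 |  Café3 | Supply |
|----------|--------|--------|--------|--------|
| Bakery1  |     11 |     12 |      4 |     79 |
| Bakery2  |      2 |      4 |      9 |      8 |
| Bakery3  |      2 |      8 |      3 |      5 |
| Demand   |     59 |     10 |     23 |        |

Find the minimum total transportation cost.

744

One minimum-cost allocation:
  Bakery1->Café1: 46 trays
  Bakery1->Café2: 10 trays
  Bakery1->Café3: 23 trays
  Bakery2->Café1: 8 trays
  Bakery3->Café1: 5 trays
Total cost = 744.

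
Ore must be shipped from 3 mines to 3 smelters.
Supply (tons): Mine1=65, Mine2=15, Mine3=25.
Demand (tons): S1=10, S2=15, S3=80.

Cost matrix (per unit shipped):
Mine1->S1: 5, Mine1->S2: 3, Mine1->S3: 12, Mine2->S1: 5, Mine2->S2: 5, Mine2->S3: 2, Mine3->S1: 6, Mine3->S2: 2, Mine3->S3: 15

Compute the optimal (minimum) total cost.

900

Optimal allocation:
  Mine1→S3: 65 tons
  Mine2→S3: 15 tons
  Mine3→S1: 10 tons
  Mine3→S2: 15 tons
Total cost = 900.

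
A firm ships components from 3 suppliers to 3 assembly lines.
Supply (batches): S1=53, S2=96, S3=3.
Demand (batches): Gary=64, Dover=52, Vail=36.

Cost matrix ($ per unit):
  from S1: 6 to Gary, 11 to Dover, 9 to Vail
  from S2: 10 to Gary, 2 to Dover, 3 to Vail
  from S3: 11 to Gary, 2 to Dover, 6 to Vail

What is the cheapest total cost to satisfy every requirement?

Optimal allocation:
  S1–Gary: 53 × $6 = $318
  S2–Gary: 11 × $10 = $110
  S2–Dover: 49 × $2 = $98
  S2–Vail: 36 × $3 = $108
  S3–Dover: 3 × $2 = $6
Total = 318 + 110 + 98 + 108 + 6 = $640.
(Supply check: S1 ships 53; S2 ships 96; S3 ships 3.)

640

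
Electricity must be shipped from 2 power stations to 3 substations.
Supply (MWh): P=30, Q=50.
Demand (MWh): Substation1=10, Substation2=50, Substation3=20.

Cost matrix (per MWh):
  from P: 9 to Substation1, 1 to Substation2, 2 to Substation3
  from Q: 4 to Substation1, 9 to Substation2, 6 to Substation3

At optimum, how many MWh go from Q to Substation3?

The minimum-cost plan:
  P to Substation2: 30 × 1 = 30
  Q to Substation1: 10 × 4 = 40
  Q to Substation2: 20 × 9 = 180
  Q to Substation3: 20 × 6 = 120
Total cost = 370.
So Q→Substation3 carries 20 MWh.

20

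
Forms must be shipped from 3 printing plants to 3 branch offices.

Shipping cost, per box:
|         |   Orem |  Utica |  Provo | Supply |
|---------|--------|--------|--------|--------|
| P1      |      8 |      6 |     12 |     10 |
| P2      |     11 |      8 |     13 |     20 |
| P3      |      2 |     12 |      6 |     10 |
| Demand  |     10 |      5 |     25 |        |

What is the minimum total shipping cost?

370

Optimal allocation:
  P1 to Utica: 5 × 6 = 30
  P1 to Provo: 5 × 12 = 60
  P2 to Provo: 20 × 13 = 260
  P3 to Orem: 10 × 2 = 20
Total = 30 + 60 + 260 + 20 = 370.
(Supply check: P1 ships 10; P2 ships 20; P3 ships 10.)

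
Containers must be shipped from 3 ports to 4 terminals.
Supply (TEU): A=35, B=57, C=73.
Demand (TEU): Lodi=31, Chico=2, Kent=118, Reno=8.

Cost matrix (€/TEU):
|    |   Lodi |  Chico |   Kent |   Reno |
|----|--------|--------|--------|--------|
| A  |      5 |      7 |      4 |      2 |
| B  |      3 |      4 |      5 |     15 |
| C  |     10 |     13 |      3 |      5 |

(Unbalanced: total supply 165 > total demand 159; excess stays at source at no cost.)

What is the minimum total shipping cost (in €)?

One minimum-cost allocation:
  A–Kent: 27 × €4 = €108
  A–Reno: 8 × €2 = €16
  B–Lodi: 31 × €3 = €93
  B–Chico: 2 × €4 = €8
  B–Kent: 18 × €5 = €90
  C–Kent: 73 × €3 = €219
Total = 108 + 16 + 93 + 8 + 90 + 219 = €534.

534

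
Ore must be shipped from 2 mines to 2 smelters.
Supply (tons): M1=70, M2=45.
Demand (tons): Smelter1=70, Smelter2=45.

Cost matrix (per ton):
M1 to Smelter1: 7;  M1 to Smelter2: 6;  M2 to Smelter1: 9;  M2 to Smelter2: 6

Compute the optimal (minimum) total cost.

760

One minimum-cost allocation:
  M1–Smelter1: 70 × 7 = 490
  M2–Smelter2: 45 × 6 = 270
Total = 490 + 270 = 760.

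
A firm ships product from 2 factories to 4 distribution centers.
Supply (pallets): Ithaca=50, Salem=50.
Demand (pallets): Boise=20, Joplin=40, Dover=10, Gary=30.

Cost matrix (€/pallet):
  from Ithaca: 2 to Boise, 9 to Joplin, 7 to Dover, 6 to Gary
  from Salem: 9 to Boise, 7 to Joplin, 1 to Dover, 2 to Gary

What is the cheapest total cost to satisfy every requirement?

An optimal shipping plan:
  Ithaca->Boise: 20 × €2 = €40
  Ithaca->Joplin: 30 × €9 = €270
  Salem->Joplin: 10 × €7 = €70
  Salem->Dover: 10 × €1 = €10
  Salem->Gary: 30 × €2 = €60
Total = 40 + 270 + 70 + 10 + 60 = €450.

450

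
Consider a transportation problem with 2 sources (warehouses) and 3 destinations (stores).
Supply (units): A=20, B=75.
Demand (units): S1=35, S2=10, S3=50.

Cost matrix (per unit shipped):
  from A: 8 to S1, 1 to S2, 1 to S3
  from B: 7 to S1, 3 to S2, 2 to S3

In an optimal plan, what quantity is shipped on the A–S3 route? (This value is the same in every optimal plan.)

Optimal shipments:
  A→S2: 10 units
  A→S3: 10 units
  B→S1: 35 units
  B→S3: 40 units
Total cost = 345.
So A→S3 carries 10 units.

10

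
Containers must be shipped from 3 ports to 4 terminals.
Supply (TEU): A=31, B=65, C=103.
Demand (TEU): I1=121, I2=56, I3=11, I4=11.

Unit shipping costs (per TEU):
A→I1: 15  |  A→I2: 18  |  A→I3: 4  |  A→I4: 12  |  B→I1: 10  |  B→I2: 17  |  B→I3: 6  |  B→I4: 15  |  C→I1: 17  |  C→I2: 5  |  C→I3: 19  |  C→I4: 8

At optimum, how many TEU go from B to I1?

65

The minimum-cost plan:
  A->I1: 20 × 15 = 300
  A->I3: 11 × 4 = 44
  B->I1: 65 × 10 = 650
  C->I1: 36 × 17 = 612
  C->I2: 56 × 5 = 280
  C->I4: 11 × 8 = 88
Total cost = 1974.
So B→I1 carries 65 TEU.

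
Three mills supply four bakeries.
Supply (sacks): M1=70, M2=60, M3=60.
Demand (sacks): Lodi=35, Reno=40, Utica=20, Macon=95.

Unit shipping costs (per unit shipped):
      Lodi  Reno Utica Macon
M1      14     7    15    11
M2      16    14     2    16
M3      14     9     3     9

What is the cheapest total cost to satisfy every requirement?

Optimal allocation:
  M1–Reno: 40 × 7 = 280
  M1–Macon: 30 × 11 = 330
  M2–Lodi: 35 × 16 = 560
  M2–Utica: 20 × 2 = 40
  M2–Macon: 5 × 16 = 80
  M3–Macon: 60 × 9 = 540
Total = 280 + 330 + 560 + 40 + 80 + 540 = 1830.

1830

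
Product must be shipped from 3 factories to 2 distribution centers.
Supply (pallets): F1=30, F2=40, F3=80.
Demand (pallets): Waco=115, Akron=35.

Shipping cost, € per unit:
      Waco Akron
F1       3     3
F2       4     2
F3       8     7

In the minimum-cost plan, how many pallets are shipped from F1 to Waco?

30

Optimal shipments:
  F1–Waco: 30 pallets
  F2–Waco: 5 pallets
  F2–Akron: 35 pallets
  F3–Waco: 80 pallets
Total cost = €820.
So F1→Waco carries 30 pallets.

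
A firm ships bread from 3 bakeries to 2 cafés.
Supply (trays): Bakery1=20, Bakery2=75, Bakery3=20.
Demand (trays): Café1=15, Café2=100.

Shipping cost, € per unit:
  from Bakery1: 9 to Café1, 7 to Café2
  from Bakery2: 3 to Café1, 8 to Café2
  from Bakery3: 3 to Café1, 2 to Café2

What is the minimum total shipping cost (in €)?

705

Optimal allocation:
  Bakery1→Café2: 20 trays
  Bakery2→Café1: 15 trays
  Bakery2→Café2: 60 trays
  Bakery3→Café2: 20 trays
Total cost = €705.
(Supply check: Bakery1 ships 20; Bakery2 ships 75; Bakery3 ships 20.)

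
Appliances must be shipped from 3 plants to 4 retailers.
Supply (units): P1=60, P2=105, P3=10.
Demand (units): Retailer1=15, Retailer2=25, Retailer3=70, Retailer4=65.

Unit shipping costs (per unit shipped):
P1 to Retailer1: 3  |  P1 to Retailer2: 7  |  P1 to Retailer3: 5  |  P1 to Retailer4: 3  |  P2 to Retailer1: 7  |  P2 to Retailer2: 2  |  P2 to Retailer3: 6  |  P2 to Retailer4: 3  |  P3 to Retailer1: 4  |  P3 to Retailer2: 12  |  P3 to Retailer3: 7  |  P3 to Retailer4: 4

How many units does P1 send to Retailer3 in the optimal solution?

The minimum-cost plan:
  P1–Retailer1: 5 units
  P1–Retailer3: 55 units
  P2–Retailer2: 25 units
  P2–Retailer3: 15 units
  P2–Retailer4: 65 units
  P3–Retailer1: 10 units
Total cost = 665.
So P1→Retailer3 carries 55 units.

55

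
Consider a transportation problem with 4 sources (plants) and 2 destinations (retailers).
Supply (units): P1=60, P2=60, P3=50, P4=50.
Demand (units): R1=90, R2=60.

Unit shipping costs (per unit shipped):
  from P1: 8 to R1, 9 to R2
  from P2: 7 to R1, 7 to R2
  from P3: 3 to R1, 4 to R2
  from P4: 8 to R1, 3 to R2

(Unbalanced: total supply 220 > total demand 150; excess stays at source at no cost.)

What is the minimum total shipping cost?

An optimal shipping plan:
  P2->R1: 40 × 7 = 280
  P2->R2: 10 × 7 = 70
  P3->R1: 50 × 3 = 150
  P4->R2: 50 × 3 = 150
Total = 280 + 70 + 150 + 150 = 650.
(Supply check: P1 ships 0; P2 ships 50; P3 ships 50; P4 ships 50.)

650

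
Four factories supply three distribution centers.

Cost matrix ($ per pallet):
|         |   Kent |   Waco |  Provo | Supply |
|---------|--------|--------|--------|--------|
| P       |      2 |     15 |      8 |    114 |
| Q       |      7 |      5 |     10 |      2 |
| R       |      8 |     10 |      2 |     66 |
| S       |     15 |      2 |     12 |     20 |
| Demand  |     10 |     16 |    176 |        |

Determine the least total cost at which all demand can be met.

An optimal shipping plan:
  P to Kent: 10 × $2 = $20
  P to Provo: 104 × $8 = $832
  Q to Provo: 2 × $10 = $20
  R to Provo: 66 × $2 = $132
  S to Waco: 16 × $2 = $32
  S to Provo: 4 × $12 = $48
Total = 20 + 832 + 20 + 132 + 32 + 48 = $1084.
(Supply check: P ships 114; Q ships 2; R ships 66; S ships 20.)

1084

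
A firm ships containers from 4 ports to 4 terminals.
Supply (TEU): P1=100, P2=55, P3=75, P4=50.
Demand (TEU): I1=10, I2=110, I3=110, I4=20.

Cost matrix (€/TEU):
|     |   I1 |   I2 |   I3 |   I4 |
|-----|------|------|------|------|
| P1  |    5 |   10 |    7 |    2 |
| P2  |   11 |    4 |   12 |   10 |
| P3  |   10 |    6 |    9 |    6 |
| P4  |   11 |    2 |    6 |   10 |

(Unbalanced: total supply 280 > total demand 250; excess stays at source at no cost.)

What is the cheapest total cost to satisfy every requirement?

1290

An optimal shipping plan:
  P1 to I1: 10 TEU
  P1 to I3: 70 TEU
  P1 to I4: 20 TEU
  P2 to I2: 55 TEU
  P3 to I2: 5 TEU
  P3 to I3: 40 TEU
  P4 to I2: 50 TEU
Total cost = €1290.
(Supply check: P1 ships 100; P2 ships 55; P3 ships 45; P4 ships 50.)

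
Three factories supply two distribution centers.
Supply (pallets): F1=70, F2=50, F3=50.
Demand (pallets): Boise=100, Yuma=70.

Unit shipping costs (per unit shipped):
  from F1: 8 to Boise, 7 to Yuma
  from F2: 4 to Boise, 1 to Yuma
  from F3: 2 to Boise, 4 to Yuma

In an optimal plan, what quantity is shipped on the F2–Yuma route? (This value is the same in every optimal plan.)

The minimum-cost plan:
  F1→Boise: 50 × 8 = 400
  F1→Yuma: 20 × 7 = 140
  F2→Yuma: 50 × 1 = 50
  F3→Boise: 50 × 2 = 100
Total cost = 690.
So F2→Yuma carries 50 pallets.

50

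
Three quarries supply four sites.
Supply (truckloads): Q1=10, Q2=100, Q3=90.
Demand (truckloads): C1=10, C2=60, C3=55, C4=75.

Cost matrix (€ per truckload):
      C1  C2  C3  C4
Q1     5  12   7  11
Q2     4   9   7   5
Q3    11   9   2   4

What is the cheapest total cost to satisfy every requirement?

1040

One minimum-cost allocation:
  Q1 to C1: 10 × €5 = €50
  Q2 to C2: 60 × €9 = €540
  Q2 to C4: 40 × €5 = €200
  Q3 to C3: 55 × €2 = €110
  Q3 to C4: 35 × €4 = €140
Total = 50 + 540 + 200 + 110 + 140 = €1040.
(Supply check: Q1 ships 10; Q2 ships 100; Q3 ships 90.)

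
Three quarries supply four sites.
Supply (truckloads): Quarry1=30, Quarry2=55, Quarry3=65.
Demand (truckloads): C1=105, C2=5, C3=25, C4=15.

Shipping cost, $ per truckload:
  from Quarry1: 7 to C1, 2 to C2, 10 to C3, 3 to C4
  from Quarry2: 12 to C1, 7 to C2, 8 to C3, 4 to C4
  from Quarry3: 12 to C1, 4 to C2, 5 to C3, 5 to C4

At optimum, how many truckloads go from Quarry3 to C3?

Solving gives:
  Quarry1–C1: 30 × $7 = $210
  Quarry2–C1: 40 × $12 = $480
  Quarry2–C4: 15 × $4 = $60
  Quarry3–C1: 35 × $12 = $420
  Quarry3–C2: 5 × $4 = $20
  Quarry3–C3: 25 × $5 = $125
Total cost = $1315.
So Quarry3→C3 carries 25 truckloads.

25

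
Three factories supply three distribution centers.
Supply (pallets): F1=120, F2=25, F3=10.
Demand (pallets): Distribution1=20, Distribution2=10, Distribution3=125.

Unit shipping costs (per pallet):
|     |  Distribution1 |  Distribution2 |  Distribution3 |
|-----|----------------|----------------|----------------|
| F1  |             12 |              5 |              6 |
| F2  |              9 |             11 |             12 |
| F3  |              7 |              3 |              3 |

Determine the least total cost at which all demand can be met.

980

A cheapest plan:
  F1 to Distribution2: 5 × 5 = 25
  F1 to Distribution3: 115 × 6 = 690
  F2 to Distribution1: 20 × 9 = 180
  F2 to Distribution2: 5 × 11 = 55
  F3 to Distribution3: 10 × 3 = 30
Total = 25 + 690 + 180 + 55 + 30 = 980.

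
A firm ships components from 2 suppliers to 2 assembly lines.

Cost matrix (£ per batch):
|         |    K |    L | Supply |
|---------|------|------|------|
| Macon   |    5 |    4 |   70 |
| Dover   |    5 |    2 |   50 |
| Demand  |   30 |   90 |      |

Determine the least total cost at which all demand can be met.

410

An optimal shipping plan:
  Macon→K: 30 × £5 = £150
  Macon→L: 40 × £4 = £160
  Dover→L: 50 × £2 = £100
Total = 150 + 160 + 100 = £410.
(Supply check: Macon ships 70; Dover ships 50.)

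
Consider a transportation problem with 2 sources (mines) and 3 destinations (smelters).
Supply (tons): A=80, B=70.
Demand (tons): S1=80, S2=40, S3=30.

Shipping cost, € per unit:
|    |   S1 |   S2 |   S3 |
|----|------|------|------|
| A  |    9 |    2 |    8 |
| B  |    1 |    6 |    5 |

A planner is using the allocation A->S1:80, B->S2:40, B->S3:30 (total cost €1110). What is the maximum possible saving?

Current plan cost = 80·9 + 40·6 + 30·5 = €1110.
Optimal plan:
  A->S1: 10 tons
  A->S2: 40 tons
  A->S3: 30 tons
  B->S1: 70 tons
Optimal cost = €480.
Saving = 1110 − 480 = €630.

630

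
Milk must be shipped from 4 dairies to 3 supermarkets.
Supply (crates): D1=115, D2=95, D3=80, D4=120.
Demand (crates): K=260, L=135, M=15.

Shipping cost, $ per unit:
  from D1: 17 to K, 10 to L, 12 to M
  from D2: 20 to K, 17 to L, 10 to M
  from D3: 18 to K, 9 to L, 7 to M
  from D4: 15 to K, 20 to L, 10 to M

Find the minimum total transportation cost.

5840

A cheapest plan:
  D1->K: 60 × $17 = $1020
  D1->L: 55 × $10 = $550
  D2->K: 80 × $20 = $1600
  D2->M: 15 × $10 = $150
  D3->L: 80 × $9 = $720
  D4->K: 120 × $15 = $1800
Total = 1020 + 550 + 1600 + 150 + 720 + 1800 = $5840.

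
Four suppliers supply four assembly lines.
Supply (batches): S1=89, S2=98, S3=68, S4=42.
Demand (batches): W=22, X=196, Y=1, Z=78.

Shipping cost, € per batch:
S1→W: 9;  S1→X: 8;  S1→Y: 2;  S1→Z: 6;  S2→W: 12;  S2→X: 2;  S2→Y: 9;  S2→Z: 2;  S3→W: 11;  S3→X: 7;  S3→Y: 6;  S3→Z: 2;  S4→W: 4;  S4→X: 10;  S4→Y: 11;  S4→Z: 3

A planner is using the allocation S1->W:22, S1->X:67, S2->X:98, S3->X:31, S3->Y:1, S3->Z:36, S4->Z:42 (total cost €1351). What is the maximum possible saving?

Current plan cost = 22·9 + 67·8 + 98·2 + 31·7 + 1·6 + 36·2 + 42·3 = €1351.
Optimal plan:
  S1 to X: 88 × €8 = €704
  S1 to Y: 1 × €2 = €2
  S2 to X: 98 × €2 = €196
  S3 to X: 10 × €7 = €70
  S3 to Z: 58 × €2 = €116
  S4 to W: 22 × €4 = €88
  S4 to Z: 20 × €3 = €60
Optimal cost = €1236.
Saving = 1351 − 1236 = €115.

115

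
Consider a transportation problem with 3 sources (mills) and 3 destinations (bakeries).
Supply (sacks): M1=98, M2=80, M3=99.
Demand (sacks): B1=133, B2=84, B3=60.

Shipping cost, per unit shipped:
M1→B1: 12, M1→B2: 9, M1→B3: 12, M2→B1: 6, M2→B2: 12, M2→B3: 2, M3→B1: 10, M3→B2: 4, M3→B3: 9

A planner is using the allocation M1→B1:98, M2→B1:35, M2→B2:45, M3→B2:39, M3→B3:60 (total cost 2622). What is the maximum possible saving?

720

Current plan cost = 98·12 + 35·6 + 45·12 + 39·4 + 60·9 = 2622.
Optimal plan:
  M1->B1: 98 × 12 = 1176
  M2->B1: 20 × 6 = 120
  M2->B3: 60 × 2 = 120
  M3->B1: 15 × 10 = 150
  M3->B2: 84 × 4 = 336
Optimal cost = 1902.
Saving = 2622 − 1902 = 720.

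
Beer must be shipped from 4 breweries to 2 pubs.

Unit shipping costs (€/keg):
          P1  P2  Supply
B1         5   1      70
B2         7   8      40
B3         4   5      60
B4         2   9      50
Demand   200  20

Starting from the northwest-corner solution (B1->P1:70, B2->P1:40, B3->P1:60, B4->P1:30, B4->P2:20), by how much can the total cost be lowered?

220

Current plan cost = 70·5 + 40·7 + 60·4 + 30·2 + 20·9 = €1110.
Optimal plan:
  B1->P1: 50 × €5 = €250
  B1->P2: 20 × €1 = €20
  B2->P1: 40 × €7 = €280
  B3->P1: 60 × €4 = €240
  B4->P1: 50 × €2 = €100
Optimal cost = €890.
Saving = 1110 − 890 = €220.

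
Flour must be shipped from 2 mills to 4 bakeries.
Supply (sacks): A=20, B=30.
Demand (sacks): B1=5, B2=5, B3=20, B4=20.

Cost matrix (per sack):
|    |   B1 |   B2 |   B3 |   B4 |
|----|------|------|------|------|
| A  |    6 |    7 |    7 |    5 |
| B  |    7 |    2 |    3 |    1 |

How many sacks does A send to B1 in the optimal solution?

5

The minimum-cost plan:
  A to B1: 5 sacks
  A to B3: 15 sacks
  B to B2: 5 sacks
  B to B3: 5 sacks
  B to B4: 20 sacks
Total cost = 180.
So A→B1 carries 5 sacks.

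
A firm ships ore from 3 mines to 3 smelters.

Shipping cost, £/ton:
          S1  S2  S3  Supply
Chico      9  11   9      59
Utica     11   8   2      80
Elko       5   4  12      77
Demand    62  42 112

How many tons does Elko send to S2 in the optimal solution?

42

Solving gives:
  Chico->S1: 27 tons
  Chico->S3: 32 tons
  Utica->S3: 80 tons
  Elko->S1: 35 tons
  Elko->S2: 42 tons
Total cost = £1034.
So Elko→S2 carries 42 tons.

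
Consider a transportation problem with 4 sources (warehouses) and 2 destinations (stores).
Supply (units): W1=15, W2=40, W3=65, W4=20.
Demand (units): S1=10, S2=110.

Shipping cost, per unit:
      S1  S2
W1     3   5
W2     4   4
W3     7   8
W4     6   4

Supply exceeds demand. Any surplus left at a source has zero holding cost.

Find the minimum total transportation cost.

655

One minimum-cost allocation:
  W1 to S1: 10 × 3 = 30
  W1 to S2: 5 × 5 = 25
  W2 to S2: 40 × 4 = 160
  W3 to S2: 45 × 8 = 360
  W4 to S2: 20 × 4 = 80
Total = 30 + 25 + 160 + 360 + 80 = 655.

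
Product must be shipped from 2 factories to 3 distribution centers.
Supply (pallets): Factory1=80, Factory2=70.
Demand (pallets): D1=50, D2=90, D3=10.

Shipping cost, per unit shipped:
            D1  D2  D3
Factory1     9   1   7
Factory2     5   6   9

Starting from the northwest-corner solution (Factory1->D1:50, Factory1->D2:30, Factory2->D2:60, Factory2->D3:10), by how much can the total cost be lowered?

Current plan cost = 50·9 + 30·1 + 60·6 + 10·9 = 930.
Optimal plan:
  Factory1->D2: 80 × 1 = 80
  Factory2->D1: 50 × 5 = 250
  Factory2->D2: 10 × 6 = 60
  Factory2->D3: 10 × 9 = 90
Optimal cost = 480.
Saving = 930 − 480 = 450.

450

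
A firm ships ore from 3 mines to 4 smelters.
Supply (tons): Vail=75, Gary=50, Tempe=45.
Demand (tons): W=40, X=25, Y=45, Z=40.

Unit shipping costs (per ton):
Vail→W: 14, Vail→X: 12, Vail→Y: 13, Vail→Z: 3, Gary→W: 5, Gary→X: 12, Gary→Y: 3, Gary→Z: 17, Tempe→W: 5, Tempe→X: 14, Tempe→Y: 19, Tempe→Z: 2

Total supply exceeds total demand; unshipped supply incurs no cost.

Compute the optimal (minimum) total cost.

745

Optimal allocation:
  Vail->X: 25 × 12 = 300
  Vail->Z: 30 × 3 = 90
  Gary->W: 5 × 5 = 25
  Gary->Y: 45 × 3 = 135
  Tempe->W: 35 × 5 = 175
  Tempe->Z: 10 × 2 = 20
Total = 300 + 90 + 25 + 135 + 175 + 20 = 745.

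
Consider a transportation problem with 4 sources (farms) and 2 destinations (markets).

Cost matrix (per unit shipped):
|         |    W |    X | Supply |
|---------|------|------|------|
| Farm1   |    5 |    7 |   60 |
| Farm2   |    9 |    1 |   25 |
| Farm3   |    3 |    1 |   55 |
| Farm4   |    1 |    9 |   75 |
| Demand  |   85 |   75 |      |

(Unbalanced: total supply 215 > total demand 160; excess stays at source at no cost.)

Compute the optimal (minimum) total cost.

A cheapest plan:
  Farm1–W: 5 × 5 = 25
  Farm2–X: 25 × 1 = 25
  Farm3–W: 5 × 3 = 15
  Farm3–X: 50 × 1 = 50
  Farm4–W: 75 × 1 = 75
Total = 25 + 25 + 15 + 50 + 75 = 190.
(Supply check: Farm1 ships 5; Farm2 ships 25; Farm3 ships 55; Farm4 ships 75.)

190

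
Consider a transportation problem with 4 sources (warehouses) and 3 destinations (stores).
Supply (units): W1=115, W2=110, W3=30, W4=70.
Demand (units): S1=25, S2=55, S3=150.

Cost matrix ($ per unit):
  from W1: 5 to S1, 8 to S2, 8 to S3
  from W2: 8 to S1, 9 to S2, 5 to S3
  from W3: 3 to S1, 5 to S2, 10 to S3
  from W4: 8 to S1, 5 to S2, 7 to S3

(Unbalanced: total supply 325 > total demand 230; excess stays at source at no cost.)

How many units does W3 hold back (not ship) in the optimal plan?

An optimal plan:
  W1–S3: 20 × $8 = $160
  W2–S3: 110 × $5 = $550
  W3–S1: 25 × $3 = $75
  W3–S2: 5 × $5 = $25
  W4–S2: 50 × $5 = $250
  W4–S3: 20 × $7 = $140
Total cost = $1200.
W3 ships 30 of its 30, leaving 0.

0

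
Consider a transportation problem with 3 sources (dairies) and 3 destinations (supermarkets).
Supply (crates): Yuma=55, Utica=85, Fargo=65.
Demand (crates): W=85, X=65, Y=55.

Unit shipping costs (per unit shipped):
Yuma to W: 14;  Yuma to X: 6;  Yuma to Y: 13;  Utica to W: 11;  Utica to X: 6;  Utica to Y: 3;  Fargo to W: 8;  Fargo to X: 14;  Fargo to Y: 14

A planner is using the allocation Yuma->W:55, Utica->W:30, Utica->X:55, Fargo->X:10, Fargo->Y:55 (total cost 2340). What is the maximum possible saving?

1045

Current plan cost = 55·14 + 30·11 + 55·6 + 10·14 + 55·14 = 2340.
Optimal plan:
  Yuma to X: 55 crates
  Utica to W: 20 crates
  Utica to X: 10 crates
  Utica to Y: 55 crates
  Fargo to W: 65 crates
Optimal cost = 1295.
Saving = 2340 − 1295 = 1045.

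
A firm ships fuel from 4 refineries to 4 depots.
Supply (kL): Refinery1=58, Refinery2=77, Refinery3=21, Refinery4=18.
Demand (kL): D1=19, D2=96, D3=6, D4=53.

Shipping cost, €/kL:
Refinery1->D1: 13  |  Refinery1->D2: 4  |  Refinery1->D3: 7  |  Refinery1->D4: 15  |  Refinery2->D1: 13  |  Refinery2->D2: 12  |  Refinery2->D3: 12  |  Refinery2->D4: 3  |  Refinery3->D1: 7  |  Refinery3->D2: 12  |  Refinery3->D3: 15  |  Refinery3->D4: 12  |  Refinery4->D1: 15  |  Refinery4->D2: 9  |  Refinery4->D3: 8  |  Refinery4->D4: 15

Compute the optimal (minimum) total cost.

992

An optimal shipping plan:
  Refinery1→D2: 58 kL
  Refinery2→D2: 24 kL
  Refinery2→D4: 53 kL
  Refinery3→D1: 19 kL
  Refinery3→D2: 2 kL
  Refinery4→D2: 12 kL
  Refinery4→D3: 6 kL
Total cost = €992.
(Supply check: Refinery1 ships 58; Refinery2 ships 77; Refinery3 ships 21; Refinery4 ships 18.)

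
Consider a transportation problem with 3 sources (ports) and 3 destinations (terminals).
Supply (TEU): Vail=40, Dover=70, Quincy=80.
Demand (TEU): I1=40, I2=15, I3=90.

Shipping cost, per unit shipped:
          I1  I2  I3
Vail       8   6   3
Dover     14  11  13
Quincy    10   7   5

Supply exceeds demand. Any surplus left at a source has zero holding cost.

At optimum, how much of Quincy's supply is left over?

0

Minimum-cost shipments:
  Vail–I3: 40 × 3 = 120
  Dover–I1: 10 × 14 = 140
  Dover–I2: 15 × 11 = 165
  Quincy–I1: 30 × 10 = 300
  Quincy–I3: 50 × 5 = 250
Total cost = 975.
Quincy ships 80 of its 80, leaving 0.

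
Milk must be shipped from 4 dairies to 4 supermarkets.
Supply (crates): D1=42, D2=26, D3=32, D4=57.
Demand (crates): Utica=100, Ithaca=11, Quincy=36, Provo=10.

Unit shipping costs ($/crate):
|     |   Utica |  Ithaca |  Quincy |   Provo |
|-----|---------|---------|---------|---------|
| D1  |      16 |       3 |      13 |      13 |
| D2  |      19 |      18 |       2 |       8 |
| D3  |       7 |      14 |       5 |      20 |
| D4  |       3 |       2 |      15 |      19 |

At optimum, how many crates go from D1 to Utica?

11

Solving gives:
  D1 to Utica: 11 × $16 = $176
  D1 to Ithaca: 11 × $3 = $33
  D1 to Quincy: 10 × $13 = $130
  D1 to Provo: 10 × $13 = $130
  D2 to Quincy: 26 × $2 = $52
  D3 to Utica: 32 × $7 = $224
  D4 to Utica: 57 × $3 = $171
Total cost = $916.
So D1→Utica carries 11 crates.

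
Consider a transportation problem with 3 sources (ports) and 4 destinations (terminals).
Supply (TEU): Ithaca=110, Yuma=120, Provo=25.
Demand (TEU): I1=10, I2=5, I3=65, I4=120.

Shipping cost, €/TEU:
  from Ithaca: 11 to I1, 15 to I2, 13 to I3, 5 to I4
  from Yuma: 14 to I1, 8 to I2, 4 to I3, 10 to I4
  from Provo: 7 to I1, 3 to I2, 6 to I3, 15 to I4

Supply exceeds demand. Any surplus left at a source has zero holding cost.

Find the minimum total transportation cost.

995

Optimal allocation:
  Ithaca to I4: 110 × €5 = €550
  Yuma to I3: 65 × €4 = €260
  Yuma to I4: 10 × €10 = €100
  Provo to I1: 10 × €7 = €70
  Provo to I2: 5 × €3 = €15
Total = 550 + 260 + 100 + 70 + 15 = €995.
(Supply check: Ithaca ships 110; Yuma ships 75; Provo ships 15.)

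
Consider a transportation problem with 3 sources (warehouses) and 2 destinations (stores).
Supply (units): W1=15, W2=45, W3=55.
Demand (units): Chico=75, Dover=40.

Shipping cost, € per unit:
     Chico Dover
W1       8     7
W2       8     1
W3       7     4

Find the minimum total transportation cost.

An optimal shipping plan:
  W1→Chico: 15 × €8 = €120
  W2→Chico: 5 × €8 = €40
  W2→Dover: 40 × €1 = €40
  W3→Chico: 55 × €7 = €385
Total = 120 + 40 + 40 + 385 = €585.
(Supply check: W1 ships 15; W2 ships 45; W3 ships 55.)

585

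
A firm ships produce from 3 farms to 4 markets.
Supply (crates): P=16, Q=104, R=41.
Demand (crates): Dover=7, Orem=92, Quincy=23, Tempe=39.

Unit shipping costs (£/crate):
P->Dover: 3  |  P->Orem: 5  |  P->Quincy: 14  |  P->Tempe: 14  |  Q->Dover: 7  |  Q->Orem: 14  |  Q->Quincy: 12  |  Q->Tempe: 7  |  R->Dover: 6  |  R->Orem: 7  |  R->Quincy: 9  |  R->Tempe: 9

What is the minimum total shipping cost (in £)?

1455

Optimal allocation:
  P–Orem: 16 × £5 = £80
  Q–Dover: 7 × £7 = £49
  Q–Orem: 35 × £14 = £490
  Q–Quincy: 23 × £12 = £276
  Q–Tempe: 39 × £7 = £273
  R–Orem: 41 × £7 = £287
Total = 80 + 49 + 490 + 276 + 273 + 287 = £1455.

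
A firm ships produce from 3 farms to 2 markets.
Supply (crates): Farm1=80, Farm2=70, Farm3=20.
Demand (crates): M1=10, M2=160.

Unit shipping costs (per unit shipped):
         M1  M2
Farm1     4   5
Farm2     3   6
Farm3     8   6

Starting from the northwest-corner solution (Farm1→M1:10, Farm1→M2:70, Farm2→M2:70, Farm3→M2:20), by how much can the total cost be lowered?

20

Current plan cost = 10·4 + 70·5 + 70·6 + 20·6 = 930.
Optimal plan:
  Farm1–M2: 80 crates
  Farm2–M1: 10 crates
  Farm2–M2: 60 crates
  Farm3–M2: 20 crates
Optimal cost = 910.
Saving = 930 − 910 = 20.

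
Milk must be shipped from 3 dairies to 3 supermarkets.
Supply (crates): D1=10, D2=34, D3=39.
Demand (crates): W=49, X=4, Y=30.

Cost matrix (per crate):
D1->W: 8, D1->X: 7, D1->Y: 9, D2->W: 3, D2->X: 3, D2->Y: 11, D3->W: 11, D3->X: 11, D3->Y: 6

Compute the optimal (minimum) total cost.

457

One minimum-cost allocation:
  D1→W: 6 crates
  D1→X: 4 crates
  D2→W: 34 crates
  D3→W: 9 crates
  D3→Y: 30 crates
Total cost = 457.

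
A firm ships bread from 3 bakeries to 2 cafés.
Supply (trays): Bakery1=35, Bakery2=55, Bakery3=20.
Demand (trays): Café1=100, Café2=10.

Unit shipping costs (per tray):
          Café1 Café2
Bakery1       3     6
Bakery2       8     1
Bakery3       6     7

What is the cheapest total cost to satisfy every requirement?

Optimal allocation:
  Bakery1→Café1: 35 × 3 = 105
  Bakery2→Café1: 45 × 8 = 360
  Bakery2→Café2: 10 × 1 = 10
  Bakery3→Café1: 20 × 6 = 120
Total = 105 + 360 + 10 + 120 = 595.
(Supply check: Bakery1 ships 35; Bakery2 ships 55; Bakery3 ships 20.)

595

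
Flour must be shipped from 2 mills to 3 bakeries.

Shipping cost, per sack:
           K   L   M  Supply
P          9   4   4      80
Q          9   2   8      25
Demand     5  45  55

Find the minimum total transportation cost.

395

A cheapest plan:
  P to K: 5 × 9 = 45
  P to L: 20 × 4 = 80
  P to M: 55 × 4 = 220
  Q to L: 25 × 2 = 50
Total = 45 + 80 + 220 + 50 = 395.
(Supply check: P ships 80; Q ships 25.)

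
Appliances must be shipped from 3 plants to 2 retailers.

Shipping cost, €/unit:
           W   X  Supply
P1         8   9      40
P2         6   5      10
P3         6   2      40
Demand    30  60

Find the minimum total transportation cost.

Optimal allocation:
  P1 to W: 30 × €8 = €240
  P1 to X: 10 × €9 = €90
  P2 to X: 10 × €5 = €50
  P3 to X: 40 × €2 = €80
Total = 240 + 90 + 50 + 80 = €460.

460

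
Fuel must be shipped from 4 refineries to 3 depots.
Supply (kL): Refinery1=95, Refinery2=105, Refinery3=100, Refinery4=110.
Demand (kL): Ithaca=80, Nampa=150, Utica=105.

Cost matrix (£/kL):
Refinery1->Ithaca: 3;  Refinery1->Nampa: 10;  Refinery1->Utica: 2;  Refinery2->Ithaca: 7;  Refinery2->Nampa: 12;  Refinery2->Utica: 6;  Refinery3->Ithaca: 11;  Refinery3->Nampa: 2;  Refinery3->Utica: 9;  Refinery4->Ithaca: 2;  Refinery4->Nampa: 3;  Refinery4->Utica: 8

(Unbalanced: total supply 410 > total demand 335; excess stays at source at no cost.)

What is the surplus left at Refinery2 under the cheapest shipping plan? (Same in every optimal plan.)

75

Minimum-cost shipments:
  Refinery1->Utica: 95 kL
  Refinery2->Ithaca: 20 kL
  Refinery2->Utica: 10 kL
  Refinery3->Nampa: 100 kL
  Refinery4->Ithaca: 60 kL
  Refinery4->Nampa: 50 kL
Total cost = £860.
Refinery2 ships 30 of its 105, leaving 75.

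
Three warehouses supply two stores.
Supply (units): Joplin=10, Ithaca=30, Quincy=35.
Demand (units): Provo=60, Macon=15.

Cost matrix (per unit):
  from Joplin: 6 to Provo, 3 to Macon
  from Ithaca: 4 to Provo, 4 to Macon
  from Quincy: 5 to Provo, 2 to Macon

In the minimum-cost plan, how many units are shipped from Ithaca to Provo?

Solving gives:
  Joplin to Provo: 10 × 6 = 60
  Ithaca to Provo: 30 × 4 = 120
  Quincy to Provo: 20 × 5 = 100
  Quincy to Macon: 15 × 2 = 30
Total cost = 310.
So Ithaca→Provo carries 30 units.

30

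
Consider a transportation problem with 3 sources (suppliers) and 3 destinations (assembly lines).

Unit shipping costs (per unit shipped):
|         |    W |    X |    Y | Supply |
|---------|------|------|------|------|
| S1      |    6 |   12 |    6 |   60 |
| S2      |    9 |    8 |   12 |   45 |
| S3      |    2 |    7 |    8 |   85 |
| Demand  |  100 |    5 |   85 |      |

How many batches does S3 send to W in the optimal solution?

Solving gives:
  S1→Y: 60 × 6 = 360
  S2→W: 15 × 9 = 135
  S2→X: 5 × 8 = 40
  S2→Y: 25 × 12 = 300
  S3→W: 85 × 2 = 170
Total cost = 1005.
So S3→W carries 85 batches.

85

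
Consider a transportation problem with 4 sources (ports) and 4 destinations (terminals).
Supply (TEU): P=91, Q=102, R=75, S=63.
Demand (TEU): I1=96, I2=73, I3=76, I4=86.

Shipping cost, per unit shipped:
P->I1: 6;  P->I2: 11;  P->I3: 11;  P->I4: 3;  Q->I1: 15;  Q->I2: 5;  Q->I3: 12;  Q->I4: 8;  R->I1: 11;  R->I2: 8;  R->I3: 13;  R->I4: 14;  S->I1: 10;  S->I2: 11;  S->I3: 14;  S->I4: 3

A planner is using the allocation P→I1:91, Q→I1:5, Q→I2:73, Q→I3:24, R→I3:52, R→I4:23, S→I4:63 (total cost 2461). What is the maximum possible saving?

Current plan cost = 91·6 + 5·15 + 73·5 + 24·12 + 52·13 + 23·14 + 63·3 = 2461.
Optimal plan:
  P→I1: 68 TEU
  P→I4: 23 TEU
  Q→I2: 73 TEU
  Q→I3: 29 TEU
  R→I1: 28 TEU
  R→I3: 47 TEU
  S→I4: 63 TEU
Optimal cost = 2298.
Saving = 2461 − 2298 = 163.

163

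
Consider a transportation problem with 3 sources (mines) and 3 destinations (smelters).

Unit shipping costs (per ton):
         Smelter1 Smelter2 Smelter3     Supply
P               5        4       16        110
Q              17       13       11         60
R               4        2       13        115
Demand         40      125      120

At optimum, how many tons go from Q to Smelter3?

The minimum-cost plan:
  P->Smelter1: 40 × 5 = 200
  P->Smelter2: 70 × 4 = 280
  Q->Smelter3: 60 × 11 = 660
  R->Smelter2: 55 × 2 = 110
  R->Smelter3: 60 × 13 = 780
Total cost = 2030.
So Q→Smelter3 carries 60 tons.

60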